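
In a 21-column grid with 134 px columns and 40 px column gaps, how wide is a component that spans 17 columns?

17 columns plus 16 column gaps: 2278 + 640 = 2918 px.

2918 px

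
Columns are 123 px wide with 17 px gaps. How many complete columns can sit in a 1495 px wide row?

10 columns

k columns need k·123 + (k−1)·17 = k·140 − 17.
k·140 − 17 ≤ 1495 → k ≤ 1512 / 140 ≈ 10.80, so k = 10.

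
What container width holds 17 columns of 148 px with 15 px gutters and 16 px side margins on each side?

2788 px

Adding margins, columns and gutters: 32 + 2516 + 240 = 2788 px.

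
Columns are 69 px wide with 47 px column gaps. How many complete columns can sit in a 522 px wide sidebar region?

Each extra column adds 69 + 47 = 116 px.
(522 + 47) / 116 = 4.91, so 4 columns fit.

4 columns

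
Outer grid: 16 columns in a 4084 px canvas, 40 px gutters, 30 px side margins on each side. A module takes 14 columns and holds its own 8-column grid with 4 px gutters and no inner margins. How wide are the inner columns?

Take off 60 px of margins, leaving 4024 px.
16c + 15·40 = 4024 → 16c = 3424 → c = 214 px.
14 columns plus 13 gutters: 2996 + 520 = 3516 px.
Subtracting 7 gutters of 4 leaves 3488 for 8 columns, so d = 436 px.

436 px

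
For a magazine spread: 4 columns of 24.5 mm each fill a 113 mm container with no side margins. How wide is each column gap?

5 mm

Columns use 98 mm, leaving 15 mm across 3 column gaps = 5 mm each.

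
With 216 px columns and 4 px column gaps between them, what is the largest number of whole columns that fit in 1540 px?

7 columns

Each extra column adds 216 + 4 = 220 px.
(1540 + 4) / 220 = 7.02, so 7 columns fit.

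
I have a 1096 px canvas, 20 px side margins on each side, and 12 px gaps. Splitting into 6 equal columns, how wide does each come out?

166 px

Take off 40 px of margins, leaving 1056 px.
Subtracting 5 gaps of 12 leaves 996 for 6 columns, so c = 166 px.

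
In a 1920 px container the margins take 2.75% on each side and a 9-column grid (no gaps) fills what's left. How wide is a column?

201.6 px

Margins: 2.75% × 1920 = 52.8 px each, so content = 1920 − 105.6 = 1814.4 px.
1814.4 / 9 = 201.6 px per column.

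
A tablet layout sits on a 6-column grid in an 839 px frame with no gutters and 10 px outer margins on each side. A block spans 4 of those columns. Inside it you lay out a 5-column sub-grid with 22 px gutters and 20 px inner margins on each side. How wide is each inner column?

83.6 px

Subtract both margins: 839 − 2·10 = 819 px.
With no gutters, each column is 819/6 = 136.5 px.
4-column span = 4·136.5 = 546 px.
Inner content = 546 − 2·20 = 506 px.
506 − 4·22 = 418; ÷5 gives d = 83.6 px.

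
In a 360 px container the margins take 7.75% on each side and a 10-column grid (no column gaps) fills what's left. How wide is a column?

Each margin = 7.75% of 360 = 27.9 px; content = 360 − 2·27.9 = 304.2 px.
304.2 / 10 = 30.42 px per column.

30.42 px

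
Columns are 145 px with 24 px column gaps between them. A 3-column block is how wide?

3 columns plus 2 column gaps: 435 + 48 = 483 px.

483 px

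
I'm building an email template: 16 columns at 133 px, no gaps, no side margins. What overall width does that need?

Artboard = 16·133 = 2128 = 2128 px.

2128 px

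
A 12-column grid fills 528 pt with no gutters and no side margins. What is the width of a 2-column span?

88 pt

With no gutters, each column is 528/12 = 44 pt.
With no gutters, 2 columns span 2·44 = 88 pt.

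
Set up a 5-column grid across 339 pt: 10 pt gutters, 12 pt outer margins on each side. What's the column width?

55 pt

Take off 24 pt of margins, leaving 315 pt.
315 − 4·10 = 275; ÷5 gives c = 55 pt.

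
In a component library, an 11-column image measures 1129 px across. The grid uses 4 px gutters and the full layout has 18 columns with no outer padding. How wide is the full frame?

1850 px

11 columns + 10 gutters: 11c + 10·4 = 1129.
11c = 1129 − 40 = 1089, so c = 99 px.
Summing: 1782 + 68 = 1850 px.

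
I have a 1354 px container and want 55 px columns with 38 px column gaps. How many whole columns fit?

14 columns: 14·55 + 13·38 = 1264 px ≤ 1354.
15 columns: 1357 px > 1354. So 14.

14 columns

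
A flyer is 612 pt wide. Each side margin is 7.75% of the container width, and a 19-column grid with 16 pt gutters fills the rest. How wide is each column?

612 × (1 − 2·7.75%) = 612 × 84.5% = 517.14 pt for the columns.
517.14 − 18·16 = 229.14; ÷19 gives c = 12.06 pt.

12.06 pt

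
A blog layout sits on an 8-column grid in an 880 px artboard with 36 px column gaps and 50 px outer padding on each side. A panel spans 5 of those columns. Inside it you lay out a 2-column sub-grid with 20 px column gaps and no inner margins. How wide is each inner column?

Subtract both margins: 880 − 2·50 = 780 px.
780 − 7·36 = 528; ÷8 gives c = 66 px.
Span of 5: 5·66 + 4·36 = 330 + 144 = 474 px.
2 columns + 1 column gap: 2d + 1·20 = 474.
2d = 474 − 20 = 454, so d = 227 px.

227 px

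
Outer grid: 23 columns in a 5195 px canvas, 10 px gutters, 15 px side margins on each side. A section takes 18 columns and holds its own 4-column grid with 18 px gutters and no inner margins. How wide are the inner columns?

996.5 px

Inside the margins: 5195 − 30 = 5165 px.
Subtracting 22 gutters of 10 leaves 4945 for 23 columns, so c = 215 px.
18-column span = 18·215 + 17·10 = 4040 px.
4d + 3·18 = 4040 → 4d = 3986 → d = 996.5 px.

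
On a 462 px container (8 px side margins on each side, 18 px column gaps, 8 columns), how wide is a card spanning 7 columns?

388 px

Take off 16 px of margins, leaving 446 px.
8c + 7·18 = 446 → 8c = 320 → c = 40 px.
7-column span = 7·40 + 6·18 = 388 px.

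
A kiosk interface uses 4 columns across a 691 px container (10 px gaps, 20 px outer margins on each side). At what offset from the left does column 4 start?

Inside the margins: 691 − 40 = 651 px.
Subtracting 3 gaps of 10 leaves 621 for 4 columns, so c = 155.25 px.
Before column 4: the margin + 3 columns + 3 gaps.
Offset = 20 + 3·(155.25 + 10) = 20 + 495.75 = 515.75 px.

515.75 px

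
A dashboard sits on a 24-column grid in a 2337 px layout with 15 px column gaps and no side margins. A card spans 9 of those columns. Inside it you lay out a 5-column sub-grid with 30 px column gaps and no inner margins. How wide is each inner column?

149.4 px

Subtracting 23 column gaps of 15 leaves 1992 for 24 columns, so c = 83 px.
9-column span = 9·83 + 8·15 = 867 px.
867 − 4·30 = 747; ÷5 gives d = 149.4 px.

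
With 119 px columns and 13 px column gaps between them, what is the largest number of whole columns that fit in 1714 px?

13 columns

13 columns: 13·119 + 12·13 = 1703 px ≤ 1714.
14 columns: 1835 px > 1714. So 13.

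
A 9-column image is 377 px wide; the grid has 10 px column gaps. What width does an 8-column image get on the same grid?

Subtracting 8 column gaps of 10 leaves 297 for 9 columns, so c = 33 px.
8-column span = 8·33 + 7·10 = 334 px.

334 px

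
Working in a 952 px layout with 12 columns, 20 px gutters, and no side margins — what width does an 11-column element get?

871 px

Subtracting 11 gutters of 20 leaves 732 for 12 columns, so c = 61 px.
11-column span = 11·61 + 10·20 = 871 px.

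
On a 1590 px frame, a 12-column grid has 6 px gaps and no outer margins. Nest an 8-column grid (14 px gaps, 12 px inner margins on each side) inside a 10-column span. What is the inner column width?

1590 − 11·6 = 1524; ÷12 gives c = 127 px.
10 columns plus 9 gaps: 1270 + 54 = 1324 px.
Inner content = 1324 − 2·12 = 1300 px.
1300 − 7·14 = 1202; ÷8 gives d = 150.25 px.

150.25 px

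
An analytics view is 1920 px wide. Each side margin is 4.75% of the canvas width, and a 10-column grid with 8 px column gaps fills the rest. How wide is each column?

1920 × (1 − 2·4.75%) = 1920 × 90.5% = 1737.6 px for the columns.
10c + 9·8 = 1737.6 → 10c = 1665.6 → c = 166.56 px.

166.56 px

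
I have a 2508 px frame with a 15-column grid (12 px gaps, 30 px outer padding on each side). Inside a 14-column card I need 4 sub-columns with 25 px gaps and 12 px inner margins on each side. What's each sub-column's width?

546.25 px

Take off 60 px of margins, leaving 2448 px.
15 columns + 14 gaps: 15c + 14·12 = 2448.
15c = 2448 − 168 = 2280, so c = 152 px.
14 columns plus 13 gaps: 2128 + 156 = 2284 px.
Inner content = 2284 − 2·12 = 2260 px.
Subtracting 3 gaps of 25 leaves 2185 for 4 columns, so d = 546.25 px.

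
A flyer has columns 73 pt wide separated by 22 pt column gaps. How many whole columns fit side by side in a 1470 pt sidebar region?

Each extra column adds 73 + 22 = 95 pt.
(1470 + 22) / 95 = 15.71, so 15 columns fit.

15 columns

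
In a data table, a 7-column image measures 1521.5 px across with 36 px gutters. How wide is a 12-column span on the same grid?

2634 px

1521.5 − 6·36 = 1305.5; ÷7 gives c = 186.5 px.
Span of 12: 12·186.5 + 11·36 = 2238 + 396 = 2634 px.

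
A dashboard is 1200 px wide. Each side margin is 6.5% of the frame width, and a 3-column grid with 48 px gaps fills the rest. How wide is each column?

316 px

1200 × (1 − 2·6.5%) = 1200 × 87% = 1044 px for the columns.
3c + 2·48 = 1044 → 3c = 948 → c = 316 px.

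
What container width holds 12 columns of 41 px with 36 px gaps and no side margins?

888 px

Summing: 492 + 396 = 888 px.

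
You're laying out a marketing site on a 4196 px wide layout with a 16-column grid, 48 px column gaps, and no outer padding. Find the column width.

4196 − 15·48 = 3476; ÷16 gives c = 217.25 px.

217.25 px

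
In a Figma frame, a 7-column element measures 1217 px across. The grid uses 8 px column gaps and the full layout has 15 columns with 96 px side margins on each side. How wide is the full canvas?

2809 px

7 columns + 6 column gaps: 7c + 6·8 = 1217.
7c = 1217 − 48 = 1169, so c = 167 px.
Total width: 2·96 + 15·167 + 14·8 = 2809 px.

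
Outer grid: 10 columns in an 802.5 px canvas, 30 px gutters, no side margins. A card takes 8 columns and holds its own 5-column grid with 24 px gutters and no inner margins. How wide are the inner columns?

Subtracting 9 gutters of 30 leaves 532.5 for 10 columns, so c = 53.25 px.
8-column span = 8·53.25 + 7·30 = 636 px.
5d + 4·24 = 636 → 5d = 540 → d = 108 px.

108 px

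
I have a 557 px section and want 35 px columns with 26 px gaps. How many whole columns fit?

9 columns

9 columns: 9·35 + 8·26 = 523 px ≤ 557.
10 columns: 584 px > 557. So 9.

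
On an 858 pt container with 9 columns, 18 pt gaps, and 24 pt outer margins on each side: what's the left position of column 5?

392 pt

Subtract both margins: 858 − 2·24 = 810 pt.
810 − 8·18 = 666; ÷9 gives c = 74 pt.
Each column+gutter stride is 92 pt; 4 of them past the 24 pt margin is 24 + 368 = 392 pt.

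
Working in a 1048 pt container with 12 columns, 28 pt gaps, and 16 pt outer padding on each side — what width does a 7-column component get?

Content width = 1048 − 2·16 = 1016 pt.
12c + 11·28 = 1016 → 12c = 708 → c = 59 pt.
7 columns plus 6 gaps: 413 + 168 = 581 pt.

581 pt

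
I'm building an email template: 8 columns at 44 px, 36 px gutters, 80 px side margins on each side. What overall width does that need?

Total width: 2·80 + 8·44 + 7·36 = 764 px.

764 px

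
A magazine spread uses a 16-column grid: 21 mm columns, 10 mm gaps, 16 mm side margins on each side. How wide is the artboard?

518 mm

Total width: 2·16 + 16·21 + 15·10 = 518 mm.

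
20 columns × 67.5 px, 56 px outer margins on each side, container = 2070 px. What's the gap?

32 px

Take off 112 px of margins, leaving 1958 px.
20 columns take 20·67.5 = 1350 px; remaining 608 splits into 19 gaps.
g = 608 / 19 = 32 px.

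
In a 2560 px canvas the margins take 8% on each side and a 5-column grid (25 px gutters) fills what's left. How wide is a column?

410.08 px

2560 × (1 − 2·8%) = 2560 × 84% = 2150.4 px for the columns.
5 columns + 4 gutters: 5c + 4·25 = 2150.4.
5c = 2150.4 − 100 = 2050.4, so c = 410.08 px.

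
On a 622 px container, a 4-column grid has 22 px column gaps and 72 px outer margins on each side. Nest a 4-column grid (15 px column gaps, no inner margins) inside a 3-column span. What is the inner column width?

Inside the margins: 622 − 144 = 478 px.
4c + 3·22 = 478 → 4c = 412 → c = 103 px.
3-column span = 3·103 + 2·22 = 353 px.
Subtracting 3 column gaps of 15 leaves 308 for 4 columns, so d = 77 px.

77 px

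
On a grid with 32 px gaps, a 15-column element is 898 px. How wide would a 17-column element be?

1022 px

898 − 14·32 = 450; ÷15 gives c = 30 px.
17 columns plus 16 gaps: 510 + 512 = 1022 px.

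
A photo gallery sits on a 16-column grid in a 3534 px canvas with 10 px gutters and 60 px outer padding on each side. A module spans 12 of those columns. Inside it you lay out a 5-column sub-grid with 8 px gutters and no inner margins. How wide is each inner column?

Outer content = 3534 − 2·60 = 3414 px.
3414 − 15·10 = 3264; ÷16 gives c = 204 px.
12-column span = 12·204 + 11·10 = 2558 px.
5 columns + 4 gutters: 5d + 4·8 = 2558.
5d = 2558 − 32 = 2526, so d = 505.2 px.

505.2 px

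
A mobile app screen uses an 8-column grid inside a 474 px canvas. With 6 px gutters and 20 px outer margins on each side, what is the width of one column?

Subtract both margins: 474 − 2·20 = 434 px.
Subtracting 7 gutters of 6 leaves 392 for 8 columns, so c = 49 px.

49 px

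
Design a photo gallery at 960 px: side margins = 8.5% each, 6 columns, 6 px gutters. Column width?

Each margin = 8.5% of 960 = 81.6 px; content = 960 − 2·81.6 = 796.8 px.
796.8 − 5·6 = 766.8; ÷6 gives c = 127.8 px.

127.8 px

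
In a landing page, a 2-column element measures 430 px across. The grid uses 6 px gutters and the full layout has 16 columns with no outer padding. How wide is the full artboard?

2 columns + 1 gutter: 2c + 1·6 = 430.
2c = 430 − 6 = 424, so c = 212 px.
Artboard = 16·212 + 15·6 = 3392 + 90 = 3482 px.

3482 px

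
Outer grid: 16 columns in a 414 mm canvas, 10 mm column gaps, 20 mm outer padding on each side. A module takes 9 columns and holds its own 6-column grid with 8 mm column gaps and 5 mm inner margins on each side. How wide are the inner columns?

Subtract both margins: 414 − 2·20 = 374 mm.
Subtracting 15 column gaps of 10 leaves 224 for 16 columns, so c = 14 mm.
9-column span = 9·14 + 8·10 = 206 mm.
Inner content = 206 − 2·5 = 196 mm.
Subtracting 5 column gaps of 8 leaves 156 for 6 columns, so d = 26 mm.

26 mm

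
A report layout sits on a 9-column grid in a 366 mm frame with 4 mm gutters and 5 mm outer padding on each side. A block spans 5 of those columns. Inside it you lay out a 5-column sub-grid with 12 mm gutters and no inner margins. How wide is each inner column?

29.6 mm

Take off 10 mm of margins, leaving 356 mm.
Subtracting 8 gutters of 4 leaves 324 for 9 columns, so c = 36 mm.
Span of 5: 5·36 + 4·4 = 180 + 16 = 196 mm.
5d + 4·12 = 196 → 5d = 148 → d = 29.6 mm.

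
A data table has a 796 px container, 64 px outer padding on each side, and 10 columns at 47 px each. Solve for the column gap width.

22 px

Subtract both margins: 796 − 2·64 = 668 px.
10·47 + 9g = 668 → 9g = 198 → g = 22 px.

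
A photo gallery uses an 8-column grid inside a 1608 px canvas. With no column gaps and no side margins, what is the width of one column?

8c = 1608 → c = 201 px.

201 px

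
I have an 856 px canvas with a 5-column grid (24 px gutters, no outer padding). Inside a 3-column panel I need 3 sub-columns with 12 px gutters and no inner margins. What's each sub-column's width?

Subtracting 4 gutters of 24 leaves 760 for 5 columns, so c = 152 px.
3 columns plus 2 gutters: 456 + 48 = 504 px.
3 columns + 2 gutters: 3d + 2·12 = 504.
3d = 504 − 24 = 480, so d = 160 px.

160 px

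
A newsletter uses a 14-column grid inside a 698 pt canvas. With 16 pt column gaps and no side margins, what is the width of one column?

14c + 13·16 = 698 → 14c = 490 → c = 35 pt.

35 pt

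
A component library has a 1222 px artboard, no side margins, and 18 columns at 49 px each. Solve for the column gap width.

20 px

Columns use 882 px, leaving 340 px across 17 column gaps = 20 px each.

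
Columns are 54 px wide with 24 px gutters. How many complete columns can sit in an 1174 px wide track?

Each extra column adds 54 + 24 = 78 px.
(1174 + 24) / 78 = 15.36, so 15 columns fit.

15 columns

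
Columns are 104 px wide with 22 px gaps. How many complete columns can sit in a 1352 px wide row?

10 columns: 10·104 + 9·22 = 1238 px ≤ 1352.
11 columns: 1364 px > 1352. So 10.

10 columns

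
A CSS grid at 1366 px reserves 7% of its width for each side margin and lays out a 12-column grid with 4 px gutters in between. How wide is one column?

94.23 px

Each margin = 7% of 1366 = 95.62 px; content = 1366 − 2·95.62 = 1174.76 px.
Subtracting 11 gutters of 4 leaves 1130.76 for 12 columns, so c = 94.23 px.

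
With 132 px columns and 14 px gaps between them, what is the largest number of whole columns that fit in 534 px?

3 columns

Each extra column adds 132 + 14 = 146 px.
(534 + 14) / 146 = 3.75, so 3 columns fit.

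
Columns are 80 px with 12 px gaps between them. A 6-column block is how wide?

540 px

6 columns plus 5 gaps: 480 + 60 = 540 px.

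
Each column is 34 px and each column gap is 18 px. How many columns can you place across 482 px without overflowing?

k columns need k·34 + (k−1)·18 = k·52 − 18.
k·52 − 18 ≤ 482 → k ≤ 500 / 52 ≈ 9.62, so k = 9.

9 columns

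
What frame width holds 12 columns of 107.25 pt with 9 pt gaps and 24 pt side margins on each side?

1434 pt

Adding margins, columns and gutters: 48 + 1287 + 99 = 1434 pt.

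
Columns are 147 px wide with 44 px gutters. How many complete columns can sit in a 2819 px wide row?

k columns need k·147 + (k−1)·44 = k·191 − 44.
k·191 − 44 ≤ 2819 → k ≤ 2863 / 191 ≈ 14.99, so k = 14.

14 columns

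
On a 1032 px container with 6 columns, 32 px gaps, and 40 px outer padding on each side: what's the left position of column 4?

532 px

Inside the margins: 1032 − 80 = 952 px.
6c + 5·32 = 952 → 6c = 792 → c = 132 px.
Each column+gutter stride is 164 px; 3 of them past the 40 px margin is 40 + 492 = 532 px.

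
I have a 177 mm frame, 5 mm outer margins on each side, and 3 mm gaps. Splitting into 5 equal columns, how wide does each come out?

Subtract both margins: 177 − 2·5 = 167 mm.
Subtracting 4 gaps of 3 leaves 155 for 5 columns, so c = 31 mm.

31 mm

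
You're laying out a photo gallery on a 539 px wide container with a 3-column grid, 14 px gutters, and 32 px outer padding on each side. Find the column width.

Subtract both margins: 539 − 2·32 = 475 px.
Subtracting 2 gutters of 14 leaves 447 for 3 columns, so c = 149 px.

149 px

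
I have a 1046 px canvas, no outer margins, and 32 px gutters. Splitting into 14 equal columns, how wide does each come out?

Subtracting 13 gutters of 32 leaves 630 for 14 columns, so c = 45 px.

45 px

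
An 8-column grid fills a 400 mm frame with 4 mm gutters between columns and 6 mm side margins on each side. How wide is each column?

45 mm

Inside the margins: 400 − 12 = 388 mm.
8 columns + 7 gutters: 8c + 7·4 = 388.
8c = 388 − 28 = 360, so c = 45 mm.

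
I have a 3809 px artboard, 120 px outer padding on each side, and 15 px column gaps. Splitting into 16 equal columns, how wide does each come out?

Take off 240 px of margins, leaving 3569 px.
16c + 15·15 = 3569 → 16c = 3344 → c = 209 px.

209 px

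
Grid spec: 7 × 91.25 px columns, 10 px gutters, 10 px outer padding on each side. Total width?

Adding margins, columns and gutters: 20 + 638.75 + 60 = 718.75 px.

718.75 px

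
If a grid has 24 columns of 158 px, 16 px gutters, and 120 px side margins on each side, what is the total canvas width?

4400 px

Total width: 2·120 + 24·158 + 23·16 = 4400 px.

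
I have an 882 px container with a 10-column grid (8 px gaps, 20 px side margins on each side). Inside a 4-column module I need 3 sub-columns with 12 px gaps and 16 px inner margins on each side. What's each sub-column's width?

92 px

Inside the margins: 882 − 40 = 842 px.
Subtracting 9 gaps of 8 leaves 770 for 10 columns, so c = 77 px.
Span of 4: 4·77 + 3·8 = 308 + 24 = 332 px.
Inner content = 332 − 2·16 = 300 px.
Subtracting 2 gaps of 12 leaves 276 for 3 columns, so d = 92 px.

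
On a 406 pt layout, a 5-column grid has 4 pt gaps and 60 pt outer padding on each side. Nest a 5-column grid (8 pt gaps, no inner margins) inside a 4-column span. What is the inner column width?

Subtract both margins: 406 − 2·60 = 286 pt.
5c + 4·4 = 286 → 5c = 270 → c = 54 pt.
Span of 4: 4·54 + 3·4 = 216 + 12 = 228 pt.
5 columns + 4 gaps: 5d + 4·8 = 228.
5d = 228 − 32 = 196, so d = 39.2 pt.

39.2 pt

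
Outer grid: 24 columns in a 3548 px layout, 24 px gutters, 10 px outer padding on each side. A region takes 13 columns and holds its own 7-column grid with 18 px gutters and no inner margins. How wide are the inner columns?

256 px

Subtract both margins: 3548 − 2·10 = 3528 px.
24 columns + 23 gutters: 24c + 23·24 = 3528.
24c = 3528 − 552 = 2976, so c = 124 px.
13 columns plus 12 gutters: 1612 + 288 = 1900 px.
7 columns + 6 gutters: 7d + 6·18 = 1900.
7d = 1900 − 108 = 1792, so d = 256 px.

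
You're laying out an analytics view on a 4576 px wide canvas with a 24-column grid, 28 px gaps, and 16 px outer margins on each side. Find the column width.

162.5 px

Content width = 4576 − 2·16 = 4544 px.
24c + 23·28 = 4544 → 24c = 3900 → c = 162.5 px.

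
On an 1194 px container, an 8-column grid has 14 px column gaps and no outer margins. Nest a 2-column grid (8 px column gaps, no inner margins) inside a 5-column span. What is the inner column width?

1194 − 7·14 = 1096; ÷8 gives c = 137 px.
5-column span = 5·137 + 4·14 = 741 px.
2d + 1·8 = 741 → 2d = 733 → d = 366.5 px.

366.5 px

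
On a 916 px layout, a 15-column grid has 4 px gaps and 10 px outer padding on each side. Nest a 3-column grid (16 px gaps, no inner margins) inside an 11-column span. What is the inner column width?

Subtract both margins: 916 − 2·10 = 896 px.
896 − 14·4 = 840; ÷15 gives c = 56 px.
Span of 11: 11·56 + 10·4 = 616 + 40 = 656 px.
3 columns + 2 gaps: 3d + 2·16 = 656.
3d = 656 − 32 = 624, so d = 208 px.

208 px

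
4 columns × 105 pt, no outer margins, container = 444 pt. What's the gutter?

4·105 + 3g = 444 → 3g = 24 → g = 8 pt.

8 pt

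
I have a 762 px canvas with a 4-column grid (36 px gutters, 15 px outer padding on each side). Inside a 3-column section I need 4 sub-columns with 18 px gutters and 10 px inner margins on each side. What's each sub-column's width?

116.5 px

Outer content = 762 − 2·15 = 732 px.
Subtracting 3 gutters of 36 leaves 624 for 4 columns, so c = 156 px.
3 columns plus 2 gutters: 468 + 72 = 540 px.
Inner content = 540 − 2·10 = 520 px.
4 columns + 3 gutters: 4d + 3·18 = 520.
4d = 520 − 54 = 466, so d = 116.5 px.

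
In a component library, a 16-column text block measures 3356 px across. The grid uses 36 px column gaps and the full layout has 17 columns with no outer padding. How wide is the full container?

3568 px

16 columns + 15 column gaps: 16c + 15·36 = 3356.
16c = 3356 − 540 = 2816, so c = 176 px.
Total width: 17·176 + 16·36 = 3568 px.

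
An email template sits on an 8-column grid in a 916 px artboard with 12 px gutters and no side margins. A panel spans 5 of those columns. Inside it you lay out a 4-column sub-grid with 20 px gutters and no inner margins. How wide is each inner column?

916 − 7·12 = 832; ÷8 gives c = 104 px.
5 columns plus 4 gutters: 520 + 48 = 568 px.
4 columns + 3 gutters: 4d + 3·20 = 568.
4d = 568 − 60 = 508, so d = 127 px.

127 px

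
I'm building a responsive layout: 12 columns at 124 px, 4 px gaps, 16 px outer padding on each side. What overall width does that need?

1564 px

Container = 2·16 + 12·124 + 11·4 = 32 + 1488 + 44 = 1564 px.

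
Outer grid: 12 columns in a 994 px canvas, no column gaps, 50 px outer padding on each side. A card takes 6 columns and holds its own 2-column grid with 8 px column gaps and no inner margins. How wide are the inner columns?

Subtract both margins: 994 − 2·50 = 894 px.
With no column gaps, each column is 894/12 = 74.5 px.
6-column span = 6·74.5 = 447 px.
Subtracting 1 column gap of 8 leaves 439 for 2 columns, so d = 219.5 px.

219.5 px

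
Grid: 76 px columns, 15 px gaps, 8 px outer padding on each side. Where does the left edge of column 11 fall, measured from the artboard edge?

918 px

Column 11 starts at margin + 10·(column + gutter) = 8 + 10·91 = 918 px.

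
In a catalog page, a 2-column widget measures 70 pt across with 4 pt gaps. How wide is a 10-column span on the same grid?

366 pt

2c + 1·4 = 70 → 2c = 66 → c = 33 pt.
10 columns plus 9 gaps: 330 + 36 = 366 pt.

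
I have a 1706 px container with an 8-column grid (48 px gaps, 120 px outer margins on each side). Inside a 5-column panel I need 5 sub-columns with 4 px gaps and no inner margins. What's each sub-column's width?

176.45 px

Inside the margins: 1706 − 240 = 1466 px.
Subtracting 7 gaps of 48 leaves 1130 for 8 columns, so c = 141.25 px.
Span of 5: 5·141.25 + 4·48 = 706.25 + 192 = 898.25 px.
Subtracting 4 gaps of 4 leaves 882.25 for 5 columns, so d = 176.45 px.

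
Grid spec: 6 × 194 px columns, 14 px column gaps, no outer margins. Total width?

Total width: 6·194 + 5·14 = 1234 px.

1234 px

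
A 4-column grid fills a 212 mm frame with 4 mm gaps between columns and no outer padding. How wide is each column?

50 mm

212 − 3·4 = 200; ÷4 gives c = 50 mm.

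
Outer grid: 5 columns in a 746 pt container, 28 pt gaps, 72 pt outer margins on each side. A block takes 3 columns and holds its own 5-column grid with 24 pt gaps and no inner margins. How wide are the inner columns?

50.8 pt

Outer content = 746 − 2·72 = 602 pt.
5c + 4·28 = 602 → 5c = 490 → c = 98 pt.
Span of 3: 3·98 + 2·28 = 294 + 56 = 350 pt.
350 − 4·24 = 254; ÷5 gives d = 50.8 pt.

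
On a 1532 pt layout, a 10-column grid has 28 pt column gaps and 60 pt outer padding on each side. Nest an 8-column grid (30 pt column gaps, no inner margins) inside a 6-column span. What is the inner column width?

Take off 120 pt of margins, leaving 1412 pt.
1412 − 9·28 = 1160; ÷10 gives c = 116 pt.
6 columns plus 5 column gaps: 696 + 140 = 836 pt.
836 − 7·30 = 626; ÷8 gives d = 78.25 pt.

78.25 pt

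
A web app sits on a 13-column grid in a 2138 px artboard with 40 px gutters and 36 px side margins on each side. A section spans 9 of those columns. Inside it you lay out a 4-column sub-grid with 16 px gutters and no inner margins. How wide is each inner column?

Inside the margins: 2138 − 72 = 2066 px.
Subtracting 12 gutters of 40 leaves 1586 for 13 columns, so c = 122 px.
9 columns plus 8 gutters: 1098 + 320 = 1418 px.
4 columns + 3 gutters: 4d + 3·16 = 1418.
4d = 1418 − 48 = 1370, so d = 342.5 px.

342.5 px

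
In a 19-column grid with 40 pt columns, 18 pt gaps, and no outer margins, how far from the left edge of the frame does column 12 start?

638 pt

No margin, so column 12 starts at 11·(column + gutter) = 11·58 = 638 pt.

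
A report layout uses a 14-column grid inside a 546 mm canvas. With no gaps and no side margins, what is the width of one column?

14c = 546 → c = 39 mm.

39 mm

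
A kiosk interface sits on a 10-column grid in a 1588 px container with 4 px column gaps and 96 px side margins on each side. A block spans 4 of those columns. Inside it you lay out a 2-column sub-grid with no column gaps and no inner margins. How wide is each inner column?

Inside the margins: 1588 − 192 = 1396 px.
10 columns + 9 column gaps: 10c + 9·4 = 1396.
10c = 1396 − 36 = 1360, so c = 136 px.
4 columns plus 3 column gaps: 544 + 12 = 556 px.
With no column gaps, each column is 556/2 = 278 px.

278 px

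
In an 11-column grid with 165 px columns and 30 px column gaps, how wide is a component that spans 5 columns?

5 columns plus 4 column gaps: 825 + 120 = 945 px.

945 px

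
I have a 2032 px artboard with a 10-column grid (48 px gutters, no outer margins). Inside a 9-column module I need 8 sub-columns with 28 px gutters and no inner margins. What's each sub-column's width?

203.5 px

10c + 9·48 = 2032 → 10c = 1600 → c = 160 px.
Span of 9: 9·160 + 8·48 = 1440 + 384 = 1824 px.
Subtracting 7 gutters of 28 leaves 1628 for 8 columns, so d = 203.5 px.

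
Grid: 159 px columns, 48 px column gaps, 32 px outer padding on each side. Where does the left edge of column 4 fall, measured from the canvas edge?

Column 4 starts at margin + 3·(column + gutter) = 32 + 3·207 = 653 px.

653 px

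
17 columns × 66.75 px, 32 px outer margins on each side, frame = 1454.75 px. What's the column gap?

16 px

Inside the margins: 1454.75 − 64 = 1390.75 px.
17 columns take 17·66.75 = 1134.75 px; remaining 256 splits into 16 column gaps.
g = 256 / 16 = 16 px.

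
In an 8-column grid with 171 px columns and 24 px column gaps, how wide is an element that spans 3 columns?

Span of 3: 3·171 + 2·24 = 513 + 48 = 561 px.

561 px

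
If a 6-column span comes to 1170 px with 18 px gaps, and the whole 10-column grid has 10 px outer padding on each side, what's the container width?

6c + 5·18 = 1170 → 6c = 1080 → c = 180 px.
Container = 2·10 + 10·180 + 9·18 = 20 + 1800 + 162 = 1982 px.

1982 px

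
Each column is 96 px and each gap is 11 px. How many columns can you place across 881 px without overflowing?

8 columns

8 columns: 8·96 + 7·11 = 845 px ≤ 881.
9 columns: 952 px > 881. So 8.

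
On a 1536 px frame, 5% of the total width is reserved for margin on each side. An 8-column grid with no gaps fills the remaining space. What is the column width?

Each margin = 5% of 1536 = 76.8 px; content = 1536 − 2·76.8 = 1382.4 px.
8c = 1382.4 → c = 172.8 px.

172.8 px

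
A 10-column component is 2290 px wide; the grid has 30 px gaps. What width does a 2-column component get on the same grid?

10 columns + 9 gaps: 10c + 9·30 = 2290.
10c = 2290 − 270 = 2020, so c = 202 px.
2-column span = 2·202 + 1·30 = 434 px.

434 px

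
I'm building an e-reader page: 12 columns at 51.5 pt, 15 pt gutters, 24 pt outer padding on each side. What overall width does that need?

Container = 2·24 + 12·51.5 + 11·15 = 48 + 618 + 165 = 831 pt.

831 pt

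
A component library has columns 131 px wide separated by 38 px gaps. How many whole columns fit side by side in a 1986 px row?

11 columns

Each extra column adds 131 + 38 = 169 px.
(1986 + 38) / 169 = 11.98, so 11 columns fit.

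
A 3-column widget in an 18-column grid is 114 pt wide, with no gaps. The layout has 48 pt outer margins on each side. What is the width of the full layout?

3c = 114 → c = 38 pt.
Total width: 2·48 + 18·38 = 780 pt.

780 pt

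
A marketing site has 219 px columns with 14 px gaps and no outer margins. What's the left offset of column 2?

Before column 2: 1 column + 1 gap.
Offset = 1·(219 + 14) = 1·233 = 233 px.

233 px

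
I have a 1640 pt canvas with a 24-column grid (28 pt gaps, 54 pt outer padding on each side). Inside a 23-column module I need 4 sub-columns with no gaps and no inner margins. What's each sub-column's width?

366.75 pt

Inside the margins: 1640 − 108 = 1532 pt.
24 columns + 23 gaps: 24c + 23·28 = 1532.
24c = 1532 − 644 = 888, so c = 37 pt.
23-column span = 23·37 + 22·28 = 1467 pt.
4d = 1467 → d = 366.75 pt.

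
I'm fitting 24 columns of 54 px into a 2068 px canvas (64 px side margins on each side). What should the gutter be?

Inside the margins: 2068 − 128 = 1940 px.
24·54 + 23g = 1940 → 23g = 644 → g = 28 px.

28 px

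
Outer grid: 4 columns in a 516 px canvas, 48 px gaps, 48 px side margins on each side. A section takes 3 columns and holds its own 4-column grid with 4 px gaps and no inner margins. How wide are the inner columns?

72.75 px

Subtract both margins: 516 − 2·48 = 420 px.
420 − 3·48 = 276; ÷4 gives c = 69 px.
Span of 3: 3·69 + 2·48 = 207 + 96 = 303 px.
Subtracting 3 gaps of 4 leaves 291 for 4 columns, so d = 72.75 px.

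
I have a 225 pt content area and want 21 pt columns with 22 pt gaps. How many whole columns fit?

5 columns

k columns need k·21 + (k−1)·22 = k·43 − 22.
k·43 − 22 ≤ 225 → k ≤ 247 / 43 ≈ 5.74, so k = 5.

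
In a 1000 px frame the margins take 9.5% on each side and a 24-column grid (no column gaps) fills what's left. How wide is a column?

33.75 px

Margins: 9.5% × 1000 = 95 px each, so content = 1000 − 190 = 810 px.
24c = 810 → c = 33.75 px.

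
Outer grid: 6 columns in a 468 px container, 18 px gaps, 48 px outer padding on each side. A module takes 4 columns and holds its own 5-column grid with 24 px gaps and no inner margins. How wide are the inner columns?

29.2 px

Outer content = 468 − 2·48 = 372 px.
372 − 5·18 = 282; ÷6 gives c = 47 px.
Span of 4: 4·47 + 3·18 = 188 + 54 = 242 px.
242 − 4·24 = 146; ÷5 gives d = 29.2 px.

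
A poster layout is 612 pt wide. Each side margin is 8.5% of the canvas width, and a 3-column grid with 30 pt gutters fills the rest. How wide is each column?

Each margin = 8.5% of 612 = 52.02 pt; content = 612 − 2·52.02 = 507.96 pt.
3c + 2·30 = 507.96 → 3c = 447.96 → c = 149.32 pt.

149.32 pt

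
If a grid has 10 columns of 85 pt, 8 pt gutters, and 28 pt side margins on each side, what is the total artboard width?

978 pt

Adding margins, columns and gutters: 56 + 850 + 72 = 978 pt.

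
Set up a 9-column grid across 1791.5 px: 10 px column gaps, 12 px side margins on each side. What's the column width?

187.5 px

Content width = 1791.5 − 2·12 = 1767.5 px.
Subtracting 8 column gaps of 10 leaves 1687.5 for 9 columns, so c = 187.5 px.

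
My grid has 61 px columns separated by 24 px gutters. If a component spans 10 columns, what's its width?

Span of 10: 10·61 + 9·24 = 610 + 216 = 826 px.

826 px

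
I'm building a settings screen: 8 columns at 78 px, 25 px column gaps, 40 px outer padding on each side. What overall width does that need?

Layout = 2·40 + 8·78 + 7·25 = 80 + 624 + 175 = 879 px.

879 px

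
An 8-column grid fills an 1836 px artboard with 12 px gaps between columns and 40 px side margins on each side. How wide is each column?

Inside the margins: 1836 − 80 = 1756 px.
8 columns + 7 gaps: 8c + 7·12 = 1756.
8c = 1756 − 84 = 1672, so c = 209 px.

209 px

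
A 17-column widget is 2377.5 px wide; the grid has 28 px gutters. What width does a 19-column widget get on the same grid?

2377.5 − 16·28 = 1929.5; ÷17 gives c = 113.5 px.
19 columns plus 18 gutters: 2156.5 + 504 = 2660.5 px.

2660.5 px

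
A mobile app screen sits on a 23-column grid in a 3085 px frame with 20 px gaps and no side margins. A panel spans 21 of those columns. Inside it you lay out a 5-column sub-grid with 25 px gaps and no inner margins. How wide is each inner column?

Subtracting 22 gaps of 20 leaves 2645 for 23 columns, so c = 115 px.
21 columns plus 20 gaps: 2415 + 400 = 2815 px.
Subtracting 4 gaps of 25 leaves 2715 for 5 columns, so d = 543 px.

543 px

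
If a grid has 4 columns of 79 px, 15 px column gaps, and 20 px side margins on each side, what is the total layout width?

Total width: 2·20 + 4·79 + 3·15 = 401 px.

401 px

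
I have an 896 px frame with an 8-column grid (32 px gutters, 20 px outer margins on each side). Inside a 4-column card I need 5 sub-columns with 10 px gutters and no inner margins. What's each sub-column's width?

74.4 px

Outer content = 896 − 2·20 = 856 px.
8 columns + 7 gutters: 8c + 7·32 = 856.
8c = 856 − 224 = 632, so c = 79 px.
4 columns plus 3 gutters: 316 + 96 = 412 px.
412 − 4·10 = 372; ÷5 gives d = 74.4 px.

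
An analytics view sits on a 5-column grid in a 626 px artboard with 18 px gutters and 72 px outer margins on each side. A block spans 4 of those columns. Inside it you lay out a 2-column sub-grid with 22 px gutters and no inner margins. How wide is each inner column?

180 px

Outer content = 626 − 2·72 = 482 px.
482 − 4·18 = 410; ÷5 gives c = 82 px.
Span of 4: 4·82 + 3·18 = 328 + 54 = 382 px.
382 − 1·22 = 360; ÷2 gives d = 180 px.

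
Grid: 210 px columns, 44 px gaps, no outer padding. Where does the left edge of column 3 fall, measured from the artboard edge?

Each column+gutter stride is 254 px; with no margin, 2 of them is 508 px.

508 px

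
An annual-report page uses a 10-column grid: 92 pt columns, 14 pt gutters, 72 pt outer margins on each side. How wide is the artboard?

Total width: 2·72 + 10·92 + 9·14 = 1190 pt.

1190 pt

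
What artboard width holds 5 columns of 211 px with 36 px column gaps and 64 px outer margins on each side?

Adding margins, columns and gutters: 128 + 1055 + 144 = 1327 px.

1327 px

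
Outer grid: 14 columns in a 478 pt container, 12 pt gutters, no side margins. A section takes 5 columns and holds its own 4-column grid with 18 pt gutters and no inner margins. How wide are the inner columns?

14 columns + 13 gutters: 14c + 13·12 = 478.
14c = 478 − 156 = 322, so c = 23 pt.
Span of 5: 5·23 + 4·12 = 115 + 48 = 163 pt.
4d + 3·18 = 163 → 4d = 109 → d = 27.25 pt.

27.25 pt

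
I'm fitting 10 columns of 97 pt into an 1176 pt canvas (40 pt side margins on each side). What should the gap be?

14 pt

Inside the margins: 1176 − 80 = 1096 pt.
10·97 + 9g = 1096 → 9g = 126 → g = 14 pt.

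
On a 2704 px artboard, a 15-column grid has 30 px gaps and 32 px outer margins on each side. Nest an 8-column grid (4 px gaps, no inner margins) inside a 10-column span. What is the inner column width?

215.25 px

Subtract both margins: 2704 − 2·32 = 2640 px.
15 columns + 14 gaps: 15c + 14·30 = 2640.
15c = 2640 − 420 = 2220, so c = 148 px.
Span of 10: 10·148 + 9·30 = 1480 + 270 = 1750 px.
8d + 7·4 = 1750 → 8d = 1722 → d = 215.25 px.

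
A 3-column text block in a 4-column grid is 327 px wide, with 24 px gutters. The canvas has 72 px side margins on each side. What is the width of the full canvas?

3 columns + 2 gutters: 3c + 2·24 = 327.
3c = 327 − 48 = 279, so c = 93 px.
Canvas = 2·72 + 4·93 + 3·24 = 144 + 372 + 72 = 588 px.

588 px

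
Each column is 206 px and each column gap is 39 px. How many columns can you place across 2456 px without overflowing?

10 columns

Each extra column adds 206 + 39 = 245 px.
(2456 + 39) / 245 = 10.18, so 10 columns fit.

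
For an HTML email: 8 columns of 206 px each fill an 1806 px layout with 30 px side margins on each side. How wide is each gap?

Inside the margins: 1806 − 60 = 1746 px.
8·206 + 7g = 1746 → 7g = 98 → g = 14 px.

14 px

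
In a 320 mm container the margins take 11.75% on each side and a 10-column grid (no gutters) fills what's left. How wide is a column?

24.48 mm

Each margin = 11.75% of 320 = 37.6 mm; content = 320 − 2·37.6 = 244.8 mm.
With no gutters, each column is 244.8/10 = 24.48 mm.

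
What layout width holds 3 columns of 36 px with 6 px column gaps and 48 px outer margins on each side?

216 px

Adding margins, columns and gutters: 96 + 108 + 12 = 216 px.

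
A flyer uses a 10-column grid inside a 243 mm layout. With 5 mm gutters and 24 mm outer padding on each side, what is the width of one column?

Content width = 243 − 2·24 = 195 mm.
195 − 9·5 = 150; ÷10 gives c = 15 mm.

15 mm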